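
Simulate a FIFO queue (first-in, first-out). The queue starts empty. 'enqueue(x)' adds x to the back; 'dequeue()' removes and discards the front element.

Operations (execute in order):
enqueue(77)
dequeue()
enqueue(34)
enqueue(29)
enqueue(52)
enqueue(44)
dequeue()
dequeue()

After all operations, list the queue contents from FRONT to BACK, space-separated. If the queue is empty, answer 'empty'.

Answer: 52 44

Derivation:
enqueue(77): [77]
dequeue(): []
enqueue(34): [34]
enqueue(29): [34, 29]
enqueue(52): [34, 29, 52]
enqueue(44): [34, 29, 52, 44]
dequeue(): [29, 52, 44]
dequeue(): [52, 44]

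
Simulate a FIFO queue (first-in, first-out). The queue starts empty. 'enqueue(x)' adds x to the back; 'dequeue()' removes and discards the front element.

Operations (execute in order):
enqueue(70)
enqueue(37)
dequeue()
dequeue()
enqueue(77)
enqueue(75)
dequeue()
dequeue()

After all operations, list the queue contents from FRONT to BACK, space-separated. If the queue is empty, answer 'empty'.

enqueue(70): [70]
enqueue(37): [70, 37]
dequeue(): [37]
dequeue(): []
enqueue(77): [77]
enqueue(75): [77, 75]
dequeue(): [75]
dequeue(): []

Answer: empty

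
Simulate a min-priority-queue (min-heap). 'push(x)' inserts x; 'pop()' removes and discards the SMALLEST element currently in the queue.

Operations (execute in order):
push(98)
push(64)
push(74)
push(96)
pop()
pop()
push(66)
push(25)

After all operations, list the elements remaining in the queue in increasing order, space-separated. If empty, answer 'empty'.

Answer: 25 66 96 98

Derivation:
push(98): heap contents = [98]
push(64): heap contents = [64, 98]
push(74): heap contents = [64, 74, 98]
push(96): heap contents = [64, 74, 96, 98]
pop() → 64: heap contents = [74, 96, 98]
pop() → 74: heap contents = [96, 98]
push(66): heap contents = [66, 96, 98]
push(25): heap contents = [25, 66, 96, 98]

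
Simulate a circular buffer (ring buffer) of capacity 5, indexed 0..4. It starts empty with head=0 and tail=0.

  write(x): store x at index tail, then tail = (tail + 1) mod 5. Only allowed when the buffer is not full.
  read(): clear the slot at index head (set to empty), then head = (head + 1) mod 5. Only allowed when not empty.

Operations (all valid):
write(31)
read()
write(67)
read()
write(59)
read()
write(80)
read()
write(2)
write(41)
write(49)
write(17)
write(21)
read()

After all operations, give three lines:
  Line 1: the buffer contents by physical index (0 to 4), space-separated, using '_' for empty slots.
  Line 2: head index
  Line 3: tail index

Answer: 41 49 17 21 _
0
4

Derivation:
write(31): buf=[31 _ _ _ _], head=0, tail=1, size=1
read(): buf=[_ _ _ _ _], head=1, tail=1, size=0
write(67): buf=[_ 67 _ _ _], head=1, tail=2, size=1
read(): buf=[_ _ _ _ _], head=2, tail=2, size=0
write(59): buf=[_ _ 59 _ _], head=2, tail=3, size=1
read(): buf=[_ _ _ _ _], head=3, tail=3, size=0
write(80): buf=[_ _ _ 80 _], head=3, tail=4, size=1
read(): buf=[_ _ _ _ _], head=4, tail=4, size=0
write(2): buf=[_ _ _ _ 2], head=4, tail=0, size=1
write(41): buf=[41 _ _ _ 2], head=4, tail=1, size=2
write(49): buf=[41 49 _ _ 2], head=4, tail=2, size=3
write(17): buf=[41 49 17 _ 2], head=4, tail=3, size=4
write(21): buf=[41 49 17 21 2], head=4, tail=4, size=5
read(): buf=[41 49 17 21 _], head=0, tail=4, size=4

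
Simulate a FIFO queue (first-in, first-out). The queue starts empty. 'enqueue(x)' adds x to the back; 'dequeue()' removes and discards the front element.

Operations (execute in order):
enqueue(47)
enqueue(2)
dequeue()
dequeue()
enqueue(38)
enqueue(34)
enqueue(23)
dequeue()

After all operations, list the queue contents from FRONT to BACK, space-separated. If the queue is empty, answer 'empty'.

enqueue(47): [47]
enqueue(2): [47, 2]
dequeue(): [2]
dequeue(): []
enqueue(38): [38]
enqueue(34): [38, 34]
enqueue(23): [38, 34, 23]
dequeue(): [34, 23]

Answer: 34 23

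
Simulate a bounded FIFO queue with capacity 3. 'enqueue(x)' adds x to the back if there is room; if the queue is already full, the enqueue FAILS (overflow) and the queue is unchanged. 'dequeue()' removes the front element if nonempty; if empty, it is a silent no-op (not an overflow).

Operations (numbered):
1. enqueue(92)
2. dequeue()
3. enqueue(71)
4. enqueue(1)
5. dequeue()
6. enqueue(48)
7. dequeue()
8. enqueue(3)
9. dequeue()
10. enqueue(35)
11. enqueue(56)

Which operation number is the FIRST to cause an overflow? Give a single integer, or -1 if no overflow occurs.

1. enqueue(92): size=1
2. dequeue(): size=0
3. enqueue(71): size=1
4. enqueue(1): size=2
5. dequeue(): size=1
6. enqueue(48): size=2
7. dequeue(): size=1
8. enqueue(3): size=2
9. dequeue(): size=1
10. enqueue(35): size=2
11. enqueue(56): size=3

Answer: -1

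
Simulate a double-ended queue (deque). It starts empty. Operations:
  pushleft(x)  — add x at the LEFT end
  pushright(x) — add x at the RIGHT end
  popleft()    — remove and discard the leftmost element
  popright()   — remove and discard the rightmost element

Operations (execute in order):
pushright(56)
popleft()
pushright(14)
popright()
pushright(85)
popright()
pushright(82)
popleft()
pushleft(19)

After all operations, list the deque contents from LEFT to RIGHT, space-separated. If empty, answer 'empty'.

pushright(56): [56]
popleft(): []
pushright(14): [14]
popright(): []
pushright(85): [85]
popright(): []
pushright(82): [82]
popleft(): []
pushleft(19): [19]

Answer: 19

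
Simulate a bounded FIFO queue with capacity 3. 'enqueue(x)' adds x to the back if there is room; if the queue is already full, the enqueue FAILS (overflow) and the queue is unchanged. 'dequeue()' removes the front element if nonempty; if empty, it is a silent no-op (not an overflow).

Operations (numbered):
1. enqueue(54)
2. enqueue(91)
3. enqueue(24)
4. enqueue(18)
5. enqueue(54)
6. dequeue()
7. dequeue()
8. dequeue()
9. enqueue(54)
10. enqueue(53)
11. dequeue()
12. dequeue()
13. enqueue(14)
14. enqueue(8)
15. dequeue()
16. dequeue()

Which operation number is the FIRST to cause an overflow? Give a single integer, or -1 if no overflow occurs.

1. enqueue(54): size=1
2. enqueue(91): size=2
3. enqueue(24): size=3
4. enqueue(18): size=3=cap → OVERFLOW (fail)
5. enqueue(54): size=3=cap → OVERFLOW (fail)
6. dequeue(): size=2
7. dequeue(): size=1
8. dequeue(): size=0
9. enqueue(54): size=1
10. enqueue(53): size=2
11. dequeue(): size=1
12. dequeue(): size=0
13. enqueue(14): size=1
14. enqueue(8): size=2
15. dequeue(): size=1
16. dequeue(): size=0

Answer: 4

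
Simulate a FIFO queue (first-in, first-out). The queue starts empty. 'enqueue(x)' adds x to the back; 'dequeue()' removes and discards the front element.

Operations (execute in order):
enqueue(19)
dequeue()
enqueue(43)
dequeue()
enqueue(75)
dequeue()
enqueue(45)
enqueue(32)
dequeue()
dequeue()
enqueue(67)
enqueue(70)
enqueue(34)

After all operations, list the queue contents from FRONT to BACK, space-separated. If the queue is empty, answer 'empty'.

Answer: 67 70 34

Derivation:
enqueue(19): [19]
dequeue(): []
enqueue(43): [43]
dequeue(): []
enqueue(75): [75]
dequeue(): []
enqueue(45): [45]
enqueue(32): [45, 32]
dequeue(): [32]
dequeue(): []
enqueue(67): [67]
enqueue(70): [67, 70]
enqueue(34): [67, 70, 34]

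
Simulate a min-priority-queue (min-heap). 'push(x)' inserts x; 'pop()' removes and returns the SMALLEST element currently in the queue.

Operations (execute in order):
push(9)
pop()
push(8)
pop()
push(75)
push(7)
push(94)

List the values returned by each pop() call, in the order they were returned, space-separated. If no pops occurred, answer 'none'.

push(9): heap contents = [9]
pop() → 9: heap contents = []
push(8): heap contents = [8]
pop() → 8: heap contents = []
push(75): heap contents = [75]
push(7): heap contents = [7, 75]
push(94): heap contents = [7, 75, 94]

Answer: 9 8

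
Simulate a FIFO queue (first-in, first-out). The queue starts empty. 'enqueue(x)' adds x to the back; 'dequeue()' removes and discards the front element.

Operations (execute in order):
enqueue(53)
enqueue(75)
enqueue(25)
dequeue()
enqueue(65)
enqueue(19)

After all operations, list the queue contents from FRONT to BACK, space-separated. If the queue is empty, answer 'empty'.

Answer: 75 25 65 19

Derivation:
enqueue(53): [53]
enqueue(75): [53, 75]
enqueue(25): [53, 75, 25]
dequeue(): [75, 25]
enqueue(65): [75, 25, 65]
enqueue(19): [75, 25, 65, 19]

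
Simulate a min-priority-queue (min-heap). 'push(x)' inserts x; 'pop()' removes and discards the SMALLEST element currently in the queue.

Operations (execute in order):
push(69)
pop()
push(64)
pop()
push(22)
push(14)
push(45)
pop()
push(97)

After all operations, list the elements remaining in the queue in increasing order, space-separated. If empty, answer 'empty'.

Answer: 22 45 97

Derivation:
push(69): heap contents = [69]
pop() → 69: heap contents = []
push(64): heap contents = [64]
pop() → 64: heap contents = []
push(22): heap contents = [22]
push(14): heap contents = [14, 22]
push(45): heap contents = [14, 22, 45]
pop() → 14: heap contents = [22, 45]
push(97): heap contents = [22, 45, 97]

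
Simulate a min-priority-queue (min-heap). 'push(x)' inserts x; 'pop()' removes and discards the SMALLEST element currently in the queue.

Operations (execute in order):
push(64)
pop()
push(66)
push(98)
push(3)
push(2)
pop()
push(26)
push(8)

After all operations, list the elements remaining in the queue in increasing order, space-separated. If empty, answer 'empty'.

push(64): heap contents = [64]
pop() → 64: heap contents = []
push(66): heap contents = [66]
push(98): heap contents = [66, 98]
push(3): heap contents = [3, 66, 98]
push(2): heap contents = [2, 3, 66, 98]
pop() → 2: heap contents = [3, 66, 98]
push(26): heap contents = [3, 26, 66, 98]
push(8): heap contents = [3, 8, 26, 66, 98]

Answer: 3 8 26 66 98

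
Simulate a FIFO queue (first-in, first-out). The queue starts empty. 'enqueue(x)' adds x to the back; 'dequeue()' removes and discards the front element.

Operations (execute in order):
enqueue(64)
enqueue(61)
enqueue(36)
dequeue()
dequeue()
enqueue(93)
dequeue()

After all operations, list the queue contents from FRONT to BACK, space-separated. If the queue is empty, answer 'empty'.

Answer: 93

Derivation:
enqueue(64): [64]
enqueue(61): [64, 61]
enqueue(36): [64, 61, 36]
dequeue(): [61, 36]
dequeue(): [36]
enqueue(93): [36, 93]
dequeue(): [93]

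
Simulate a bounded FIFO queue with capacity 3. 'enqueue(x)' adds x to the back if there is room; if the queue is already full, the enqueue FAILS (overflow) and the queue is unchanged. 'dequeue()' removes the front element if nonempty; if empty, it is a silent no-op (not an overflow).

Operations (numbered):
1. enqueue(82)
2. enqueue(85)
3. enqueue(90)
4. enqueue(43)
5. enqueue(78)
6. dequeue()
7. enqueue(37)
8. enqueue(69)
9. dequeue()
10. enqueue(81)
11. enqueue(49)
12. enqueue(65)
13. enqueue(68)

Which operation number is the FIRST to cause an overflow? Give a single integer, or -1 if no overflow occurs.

1. enqueue(82): size=1
2. enqueue(85): size=2
3. enqueue(90): size=3
4. enqueue(43): size=3=cap → OVERFLOW (fail)
5. enqueue(78): size=3=cap → OVERFLOW (fail)
6. dequeue(): size=2
7. enqueue(37): size=3
8. enqueue(69): size=3=cap → OVERFLOW (fail)
9. dequeue(): size=2
10. enqueue(81): size=3
11. enqueue(49): size=3=cap → OVERFLOW (fail)
12. enqueue(65): size=3=cap → OVERFLOW (fail)
13. enqueue(68): size=3=cap → OVERFLOW (fail)

Answer: 4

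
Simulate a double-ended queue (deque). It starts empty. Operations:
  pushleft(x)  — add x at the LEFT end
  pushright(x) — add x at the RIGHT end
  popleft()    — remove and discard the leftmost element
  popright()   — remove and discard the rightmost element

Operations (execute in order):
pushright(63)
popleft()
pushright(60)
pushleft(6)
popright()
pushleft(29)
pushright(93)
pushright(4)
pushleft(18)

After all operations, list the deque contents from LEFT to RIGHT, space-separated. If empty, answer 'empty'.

Answer: 18 29 6 93 4

Derivation:
pushright(63): [63]
popleft(): []
pushright(60): [60]
pushleft(6): [6, 60]
popright(): [6]
pushleft(29): [29, 6]
pushright(93): [29, 6, 93]
pushright(4): [29, 6, 93, 4]
pushleft(18): [18, 29, 6, 93, 4]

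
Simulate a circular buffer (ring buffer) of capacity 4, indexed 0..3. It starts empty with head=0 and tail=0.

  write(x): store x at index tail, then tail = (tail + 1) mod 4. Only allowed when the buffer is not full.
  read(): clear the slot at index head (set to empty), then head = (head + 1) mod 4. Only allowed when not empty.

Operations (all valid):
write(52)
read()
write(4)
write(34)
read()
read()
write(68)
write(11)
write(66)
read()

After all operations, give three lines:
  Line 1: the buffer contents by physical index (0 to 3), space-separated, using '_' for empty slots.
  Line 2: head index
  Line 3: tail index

write(52): buf=[52 _ _ _], head=0, tail=1, size=1
read(): buf=[_ _ _ _], head=1, tail=1, size=0
write(4): buf=[_ 4 _ _], head=1, tail=2, size=1
write(34): buf=[_ 4 34 _], head=1, tail=3, size=2
read(): buf=[_ _ 34 _], head=2, tail=3, size=1
read(): buf=[_ _ _ _], head=3, tail=3, size=0
write(68): buf=[_ _ _ 68], head=3, tail=0, size=1
write(11): buf=[11 _ _ 68], head=3, tail=1, size=2
write(66): buf=[11 66 _ 68], head=3, tail=2, size=3
read(): buf=[11 66 _ _], head=0, tail=2, size=2

Answer: 11 66 _ _
0
2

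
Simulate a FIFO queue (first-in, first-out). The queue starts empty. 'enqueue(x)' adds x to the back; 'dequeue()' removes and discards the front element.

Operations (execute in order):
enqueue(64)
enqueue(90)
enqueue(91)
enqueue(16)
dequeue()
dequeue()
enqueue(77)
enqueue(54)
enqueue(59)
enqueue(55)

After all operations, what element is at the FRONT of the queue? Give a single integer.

enqueue(64): queue = [64]
enqueue(90): queue = [64, 90]
enqueue(91): queue = [64, 90, 91]
enqueue(16): queue = [64, 90, 91, 16]
dequeue(): queue = [90, 91, 16]
dequeue(): queue = [91, 16]
enqueue(77): queue = [91, 16, 77]
enqueue(54): queue = [91, 16, 77, 54]
enqueue(59): queue = [91, 16, 77, 54, 59]
enqueue(55): queue = [91, 16, 77, 54, 59, 55]

Answer: 91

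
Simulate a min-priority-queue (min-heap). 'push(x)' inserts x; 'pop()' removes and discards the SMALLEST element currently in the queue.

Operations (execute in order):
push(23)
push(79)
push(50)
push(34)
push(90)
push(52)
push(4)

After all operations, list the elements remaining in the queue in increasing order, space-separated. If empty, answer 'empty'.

push(23): heap contents = [23]
push(79): heap contents = [23, 79]
push(50): heap contents = [23, 50, 79]
push(34): heap contents = [23, 34, 50, 79]
push(90): heap contents = [23, 34, 50, 79, 90]
push(52): heap contents = [23, 34, 50, 52, 79, 90]
push(4): heap contents = [4, 23, 34, 50, 52, 79, 90]

Answer: 4 23 34 50 52 79 90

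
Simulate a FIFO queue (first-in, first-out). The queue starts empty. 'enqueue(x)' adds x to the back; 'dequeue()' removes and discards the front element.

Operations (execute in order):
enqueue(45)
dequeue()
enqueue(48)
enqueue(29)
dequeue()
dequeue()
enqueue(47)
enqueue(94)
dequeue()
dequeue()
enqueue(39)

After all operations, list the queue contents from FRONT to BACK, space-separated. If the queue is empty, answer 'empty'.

enqueue(45): [45]
dequeue(): []
enqueue(48): [48]
enqueue(29): [48, 29]
dequeue(): [29]
dequeue(): []
enqueue(47): [47]
enqueue(94): [47, 94]
dequeue(): [94]
dequeue(): []
enqueue(39): [39]

Answer: 39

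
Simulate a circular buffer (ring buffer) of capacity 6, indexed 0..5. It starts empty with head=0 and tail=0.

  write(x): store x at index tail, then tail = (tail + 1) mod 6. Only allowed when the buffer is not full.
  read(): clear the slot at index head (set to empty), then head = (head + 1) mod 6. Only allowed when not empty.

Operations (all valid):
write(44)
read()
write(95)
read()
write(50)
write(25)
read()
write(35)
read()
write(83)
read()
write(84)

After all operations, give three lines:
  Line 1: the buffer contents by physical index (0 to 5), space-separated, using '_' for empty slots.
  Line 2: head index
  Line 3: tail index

write(44): buf=[44 _ _ _ _ _], head=0, tail=1, size=1
read(): buf=[_ _ _ _ _ _], head=1, tail=1, size=0
write(95): buf=[_ 95 _ _ _ _], head=1, tail=2, size=1
read(): buf=[_ _ _ _ _ _], head=2, tail=2, size=0
write(50): buf=[_ _ 50 _ _ _], head=2, tail=3, size=1
write(25): buf=[_ _ 50 25 _ _], head=2, tail=4, size=2
read(): buf=[_ _ _ 25 _ _], head=3, tail=4, size=1
write(35): buf=[_ _ _ 25 35 _], head=3, tail=5, size=2
read(): buf=[_ _ _ _ 35 _], head=4, tail=5, size=1
write(83): buf=[_ _ _ _ 35 83], head=4, tail=0, size=2
read(): buf=[_ _ _ _ _ 83], head=5, tail=0, size=1
write(84): buf=[84 _ _ _ _ 83], head=5, tail=1, size=2

Answer: 84 _ _ _ _ 83
5
1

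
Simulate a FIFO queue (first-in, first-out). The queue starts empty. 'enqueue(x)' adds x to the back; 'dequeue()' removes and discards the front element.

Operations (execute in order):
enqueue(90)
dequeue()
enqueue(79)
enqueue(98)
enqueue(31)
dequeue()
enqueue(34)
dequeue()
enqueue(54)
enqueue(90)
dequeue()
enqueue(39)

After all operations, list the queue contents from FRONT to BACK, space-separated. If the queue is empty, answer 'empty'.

Answer: 34 54 90 39

Derivation:
enqueue(90): [90]
dequeue(): []
enqueue(79): [79]
enqueue(98): [79, 98]
enqueue(31): [79, 98, 31]
dequeue(): [98, 31]
enqueue(34): [98, 31, 34]
dequeue(): [31, 34]
enqueue(54): [31, 34, 54]
enqueue(90): [31, 34, 54, 90]
dequeue(): [34, 54, 90]
enqueue(39): [34, 54, 90, 39]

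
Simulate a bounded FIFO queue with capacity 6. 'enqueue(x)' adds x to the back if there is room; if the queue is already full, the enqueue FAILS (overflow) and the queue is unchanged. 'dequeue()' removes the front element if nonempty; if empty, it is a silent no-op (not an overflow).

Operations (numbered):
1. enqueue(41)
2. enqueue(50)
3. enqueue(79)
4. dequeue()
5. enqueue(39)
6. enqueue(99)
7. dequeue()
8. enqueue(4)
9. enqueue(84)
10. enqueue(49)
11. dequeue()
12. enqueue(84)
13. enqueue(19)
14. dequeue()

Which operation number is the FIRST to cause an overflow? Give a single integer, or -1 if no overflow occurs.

Answer: 13

Derivation:
1. enqueue(41): size=1
2. enqueue(50): size=2
3. enqueue(79): size=3
4. dequeue(): size=2
5. enqueue(39): size=3
6. enqueue(99): size=4
7. dequeue(): size=3
8. enqueue(4): size=4
9. enqueue(84): size=5
10. enqueue(49): size=6
11. dequeue(): size=5
12. enqueue(84): size=6
13. enqueue(19): size=6=cap → OVERFLOW (fail)
14. dequeue(): size=5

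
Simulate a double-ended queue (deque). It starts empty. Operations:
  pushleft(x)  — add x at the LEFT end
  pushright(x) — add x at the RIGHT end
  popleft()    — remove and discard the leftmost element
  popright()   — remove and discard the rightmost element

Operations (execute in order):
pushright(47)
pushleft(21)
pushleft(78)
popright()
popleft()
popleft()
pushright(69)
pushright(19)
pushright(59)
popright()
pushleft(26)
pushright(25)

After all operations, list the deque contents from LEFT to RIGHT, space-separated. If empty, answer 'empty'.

pushright(47): [47]
pushleft(21): [21, 47]
pushleft(78): [78, 21, 47]
popright(): [78, 21]
popleft(): [21]
popleft(): []
pushright(69): [69]
pushright(19): [69, 19]
pushright(59): [69, 19, 59]
popright(): [69, 19]
pushleft(26): [26, 69, 19]
pushright(25): [26, 69, 19, 25]

Answer: 26 69 19 25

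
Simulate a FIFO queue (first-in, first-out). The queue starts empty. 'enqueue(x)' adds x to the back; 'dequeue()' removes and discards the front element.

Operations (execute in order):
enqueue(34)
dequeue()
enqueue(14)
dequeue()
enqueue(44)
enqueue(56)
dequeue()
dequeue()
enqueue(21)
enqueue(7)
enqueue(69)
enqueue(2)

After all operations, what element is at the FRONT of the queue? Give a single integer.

enqueue(34): queue = [34]
dequeue(): queue = []
enqueue(14): queue = [14]
dequeue(): queue = []
enqueue(44): queue = [44]
enqueue(56): queue = [44, 56]
dequeue(): queue = [56]
dequeue(): queue = []
enqueue(21): queue = [21]
enqueue(7): queue = [21, 7]
enqueue(69): queue = [21, 7, 69]
enqueue(2): queue = [21, 7, 69, 2]

Answer: 21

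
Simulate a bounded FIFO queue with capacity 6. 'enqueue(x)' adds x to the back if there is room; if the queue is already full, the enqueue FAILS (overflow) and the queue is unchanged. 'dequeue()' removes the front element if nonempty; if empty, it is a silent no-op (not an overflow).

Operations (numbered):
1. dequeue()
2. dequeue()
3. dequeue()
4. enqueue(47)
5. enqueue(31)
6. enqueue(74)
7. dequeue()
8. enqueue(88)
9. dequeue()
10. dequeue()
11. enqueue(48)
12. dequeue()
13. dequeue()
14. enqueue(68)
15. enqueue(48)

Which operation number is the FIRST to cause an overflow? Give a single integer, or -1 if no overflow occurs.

1. dequeue(): empty, no-op, size=0
2. dequeue(): empty, no-op, size=0
3. dequeue(): empty, no-op, size=0
4. enqueue(47): size=1
5. enqueue(31): size=2
6. enqueue(74): size=3
7. dequeue(): size=2
8. enqueue(88): size=3
9. dequeue(): size=2
10. dequeue(): size=1
11. enqueue(48): size=2
12. dequeue(): size=1
13. dequeue(): size=0
14. enqueue(68): size=1
15. enqueue(48): size=2

Answer: -1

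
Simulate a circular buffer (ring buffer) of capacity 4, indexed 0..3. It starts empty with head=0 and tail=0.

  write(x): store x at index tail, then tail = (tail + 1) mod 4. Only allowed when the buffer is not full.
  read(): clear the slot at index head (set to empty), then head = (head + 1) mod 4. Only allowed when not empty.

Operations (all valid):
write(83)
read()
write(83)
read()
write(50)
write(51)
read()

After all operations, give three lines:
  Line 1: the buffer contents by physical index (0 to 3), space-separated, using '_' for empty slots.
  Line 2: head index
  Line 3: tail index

write(83): buf=[83 _ _ _], head=0, tail=1, size=1
read(): buf=[_ _ _ _], head=1, tail=1, size=0
write(83): buf=[_ 83 _ _], head=1, tail=2, size=1
read(): buf=[_ _ _ _], head=2, tail=2, size=0
write(50): buf=[_ _ 50 _], head=2, tail=3, size=1
write(51): buf=[_ _ 50 51], head=2, tail=0, size=2
read(): buf=[_ _ _ 51], head=3, tail=0, size=1

Answer: _ _ _ 51
3
0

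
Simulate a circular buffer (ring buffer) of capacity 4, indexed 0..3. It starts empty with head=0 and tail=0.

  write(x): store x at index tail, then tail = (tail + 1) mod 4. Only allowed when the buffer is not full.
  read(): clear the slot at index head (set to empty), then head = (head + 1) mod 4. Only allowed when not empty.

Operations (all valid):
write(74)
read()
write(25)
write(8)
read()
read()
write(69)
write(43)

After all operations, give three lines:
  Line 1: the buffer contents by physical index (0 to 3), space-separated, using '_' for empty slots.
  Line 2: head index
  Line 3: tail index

write(74): buf=[74 _ _ _], head=0, tail=1, size=1
read(): buf=[_ _ _ _], head=1, tail=1, size=0
write(25): buf=[_ 25 _ _], head=1, tail=2, size=1
write(8): buf=[_ 25 8 _], head=1, tail=3, size=2
read(): buf=[_ _ 8 _], head=2, tail=3, size=1
read(): buf=[_ _ _ _], head=3, tail=3, size=0
write(69): buf=[_ _ _ 69], head=3, tail=0, size=1
write(43): buf=[43 _ _ 69], head=3, tail=1, size=2

Answer: 43 _ _ 69
3
1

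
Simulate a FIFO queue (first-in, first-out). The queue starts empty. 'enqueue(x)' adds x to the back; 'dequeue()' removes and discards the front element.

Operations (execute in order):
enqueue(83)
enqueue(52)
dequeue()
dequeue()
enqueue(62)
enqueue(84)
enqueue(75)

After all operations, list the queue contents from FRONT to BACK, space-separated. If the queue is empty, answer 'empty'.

enqueue(83): [83]
enqueue(52): [83, 52]
dequeue(): [52]
dequeue(): []
enqueue(62): [62]
enqueue(84): [62, 84]
enqueue(75): [62, 84, 75]

Answer: 62 84 75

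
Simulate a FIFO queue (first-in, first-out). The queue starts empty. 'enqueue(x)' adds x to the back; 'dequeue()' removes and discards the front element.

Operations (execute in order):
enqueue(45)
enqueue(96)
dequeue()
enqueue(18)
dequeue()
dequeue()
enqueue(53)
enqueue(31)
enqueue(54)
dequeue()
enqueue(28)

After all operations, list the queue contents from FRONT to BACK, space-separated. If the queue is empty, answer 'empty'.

Answer: 31 54 28

Derivation:
enqueue(45): [45]
enqueue(96): [45, 96]
dequeue(): [96]
enqueue(18): [96, 18]
dequeue(): [18]
dequeue(): []
enqueue(53): [53]
enqueue(31): [53, 31]
enqueue(54): [53, 31, 54]
dequeue(): [31, 54]
enqueue(28): [31, 54, 28]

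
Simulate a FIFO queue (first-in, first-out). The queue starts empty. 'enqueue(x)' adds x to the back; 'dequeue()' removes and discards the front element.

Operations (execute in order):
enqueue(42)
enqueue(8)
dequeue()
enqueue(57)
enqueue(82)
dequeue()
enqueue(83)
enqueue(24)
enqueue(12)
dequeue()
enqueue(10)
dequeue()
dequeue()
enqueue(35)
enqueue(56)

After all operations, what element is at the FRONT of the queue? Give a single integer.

Answer: 24

Derivation:
enqueue(42): queue = [42]
enqueue(8): queue = [42, 8]
dequeue(): queue = [8]
enqueue(57): queue = [8, 57]
enqueue(82): queue = [8, 57, 82]
dequeue(): queue = [57, 82]
enqueue(83): queue = [57, 82, 83]
enqueue(24): queue = [57, 82, 83, 24]
enqueue(12): queue = [57, 82, 83, 24, 12]
dequeue(): queue = [82, 83, 24, 12]
enqueue(10): queue = [82, 83, 24, 12, 10]
dequeue(): queue = [83, 24, 12, 10]
dequeue(): queue = [24, 12, 10]
enqueue(35): queue = [24, 12, 10, 35]
enqueue(56): queue = [24, 12, 10, 35, 56]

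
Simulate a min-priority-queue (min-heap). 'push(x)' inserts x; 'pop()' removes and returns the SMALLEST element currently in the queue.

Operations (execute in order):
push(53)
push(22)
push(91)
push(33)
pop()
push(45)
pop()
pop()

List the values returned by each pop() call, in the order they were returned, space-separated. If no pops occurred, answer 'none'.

push(53): heap contents = [53]
push(22): heap contents = [22, 53]
push(91): heap contents = [22, 53, 91]
push(33): heap contents = [22, 33, 53, 91]
pop() → 22: heap contents = [33, 53, 91]
push(45): heap contents = [33, 45, 53, 91]
pop() → 33: heap contents = [45, 53, 91]
pop() → 45: heap contents = [53, 91]

Answer: 22 33 45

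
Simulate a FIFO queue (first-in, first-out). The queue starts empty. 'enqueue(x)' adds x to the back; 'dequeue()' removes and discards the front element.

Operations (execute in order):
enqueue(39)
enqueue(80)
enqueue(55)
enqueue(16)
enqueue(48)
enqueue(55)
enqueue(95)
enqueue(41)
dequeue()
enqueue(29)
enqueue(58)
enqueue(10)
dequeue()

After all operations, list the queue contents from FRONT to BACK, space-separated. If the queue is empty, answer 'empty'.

Answer: 55 16 48 55 95 41 29 58 10

Derivation:
enqueue(39): [39]
enqueue(80): [39, 80]
enqueue(55): [39, 80, 55]
enqueue(16): [39, 80, 55, 16]
enqueue(48): [39, 80, 55, 16, 48]
enqueue(55): [39, 80, 55, 16, 48, 55]
enqueue(95): [39, 80, 55, 16, 48, 55, 95]
enqueue(41): [39, 80, 55, 16, 48, 55, 95, 41]
dequeue(): [80, 55, 16, 48, 55, 95, 41]
enqueue(29): [80, 55, 16, 48, 55, 95, 41, 29]
enqueue(58): [80, 55, 16, 48, 55, 95, 41, 29, 58]
enqueue(10): [80, 55, 16, 48, 55, 95, 41, 29, 58, 10]
dequeue(): [55, 16, 48, 55, 95, 41, 29, 58, 10]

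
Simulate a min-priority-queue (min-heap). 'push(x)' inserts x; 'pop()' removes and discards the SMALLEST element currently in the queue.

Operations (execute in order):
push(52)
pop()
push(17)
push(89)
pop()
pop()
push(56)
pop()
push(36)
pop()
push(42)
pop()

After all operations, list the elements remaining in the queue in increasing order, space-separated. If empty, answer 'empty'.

push(52): heap contents = [52]
pop() → 52: heap contents = []
push(17): heap contents = [17]
push(89): heap contents = [17, 89]
pop() → 17: heap contents = [89]
pop() → 89: heap contents = []
push(56): heap contents = [56]
pop() → 56: heap contents = []
push(36): heap contents = [36]
pop() → 36: heap contents = []
push(42): heap contents = [42]
pop() → 42: heap contents = []

Answer: empty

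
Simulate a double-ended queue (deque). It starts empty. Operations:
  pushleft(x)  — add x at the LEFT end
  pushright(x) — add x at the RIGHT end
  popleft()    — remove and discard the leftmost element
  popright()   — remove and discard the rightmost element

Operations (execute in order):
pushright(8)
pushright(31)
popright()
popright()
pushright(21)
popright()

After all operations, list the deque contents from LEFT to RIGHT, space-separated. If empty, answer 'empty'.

Answer: empty

Derivation:
pushright(8): [8]
pushright(31): [8, 31]
popright(): [8]
popright(): []
pushright(21): [21]
popright(): []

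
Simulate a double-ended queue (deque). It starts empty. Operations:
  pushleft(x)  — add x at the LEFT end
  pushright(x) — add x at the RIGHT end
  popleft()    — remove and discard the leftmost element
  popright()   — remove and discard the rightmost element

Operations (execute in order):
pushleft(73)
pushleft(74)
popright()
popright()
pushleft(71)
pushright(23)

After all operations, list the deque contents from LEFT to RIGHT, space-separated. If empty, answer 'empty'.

pushleft(73): [73]
pushleft(74): [74, 73]
popright(): [74]
popright(): []
pushleft(71): [71]
pushright(23): [71, 23]

Answer: 71 23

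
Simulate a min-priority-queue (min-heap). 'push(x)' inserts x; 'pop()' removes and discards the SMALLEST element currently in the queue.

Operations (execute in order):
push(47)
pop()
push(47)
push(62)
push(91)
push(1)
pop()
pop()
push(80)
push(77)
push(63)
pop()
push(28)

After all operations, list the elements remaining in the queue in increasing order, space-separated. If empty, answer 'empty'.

Answer: 28 63 77 80 91

Derivation:
push(47): heap contents = [47]
pop() → 47: heap contents = []
push(47): heap contents = [47]
push(62): heap contents = [47, 62]
push(91): heap contents = [47, 62, 91]
push(1): heap contents = [1, 47, 62, 91]
pop() → 1: heap contents = [47, 62, 91]
pop() → 47: heap contents = [62, 91]
push(80): heap contents = [62, 80, 91]
push(77): heap contents = [62, 77, 80, 91]
push(63): heap contents = [62, 63, 77, 80, 91]
pop() → 62: heap contents = [63, 77, 80, 91]
push(28): heap contents = [28, 63, 77, 80, 91]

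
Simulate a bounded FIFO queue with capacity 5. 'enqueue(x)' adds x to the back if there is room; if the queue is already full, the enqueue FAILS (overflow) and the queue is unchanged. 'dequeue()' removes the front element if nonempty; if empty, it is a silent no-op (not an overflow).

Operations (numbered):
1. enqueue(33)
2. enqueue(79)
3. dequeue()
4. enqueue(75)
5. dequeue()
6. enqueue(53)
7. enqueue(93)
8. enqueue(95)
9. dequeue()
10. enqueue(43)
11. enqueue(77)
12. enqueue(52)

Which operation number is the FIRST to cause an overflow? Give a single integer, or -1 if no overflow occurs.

1. enqueue(33): size=1
2. enqueue(79): size=2
3. dequeue(): size=1
4. enqueue(75): size=2
5. dequeue(): size=1
6. enqueue(53): size=2
7. enqueue(93): size=3
8. enqueue(95): size=4
9. dequeue(): size=3
10. enqueue(43): size=4
11. enqueue(77): size=5
12. enqueue(52): size=5=cap → OVERFLOW (fail)

Answer: 12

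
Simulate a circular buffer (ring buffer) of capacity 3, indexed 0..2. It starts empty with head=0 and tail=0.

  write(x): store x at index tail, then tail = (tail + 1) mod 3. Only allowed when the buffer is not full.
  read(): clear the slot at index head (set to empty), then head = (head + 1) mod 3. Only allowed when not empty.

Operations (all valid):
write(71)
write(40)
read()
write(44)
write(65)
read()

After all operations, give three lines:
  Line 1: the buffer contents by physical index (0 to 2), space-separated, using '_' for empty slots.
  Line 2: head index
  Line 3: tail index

Answer: 65 _ 44
2
1

Derivation:
write(71): buf=[71 _ _], head=0, tail=1, size=1
write(40): buf=[71 40 _], head=0, tail=2, size=2
read(): buf=[_ 40 _], head=1, tail=2, size=1
write(44): buf=[_ 40 44], head=1, tail=0, size=2
write(65): buf=[65 40 44], head=1, tail=1, size=3
read(): buf=[65 _ 44], head=2, tail=1, size=2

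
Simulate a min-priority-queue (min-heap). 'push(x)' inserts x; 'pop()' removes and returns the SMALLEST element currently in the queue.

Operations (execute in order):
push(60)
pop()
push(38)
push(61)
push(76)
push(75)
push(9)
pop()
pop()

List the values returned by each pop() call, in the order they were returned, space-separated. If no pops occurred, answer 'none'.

push(60): heap contents = [60]
pop() → 60: heap contents = []
push(38): heap contents = [38]
push(61): heap contents = [38, 61]
push(76): heap contents = [38, 61, 76]
push(75): heap contents = [38, 61, 75, 76]
push(9): heap contents = [9, 38, 61, 75, 76]
pop() → 9: heap contents = [38, 61, 75, 76]
pop() → 38: heap contents = [61, 75, 76]

Answer: 60 9 38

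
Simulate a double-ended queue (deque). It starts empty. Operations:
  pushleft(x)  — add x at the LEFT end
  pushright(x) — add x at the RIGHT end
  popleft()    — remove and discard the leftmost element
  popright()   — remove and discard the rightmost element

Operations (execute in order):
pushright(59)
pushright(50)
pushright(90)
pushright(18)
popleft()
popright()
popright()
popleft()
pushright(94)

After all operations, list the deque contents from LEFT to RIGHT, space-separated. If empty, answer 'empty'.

Answer: 94

Derivation:
pushright(59): [59]
pushright(50): [59, 50]
pushright(90): [59, 50, 90]
pushright(18): [59, 50, 90, 18]
popleft(): [50, 90, 18]
popright(): [50, 90]
popright(): [50]
popleft(): []
pushright(94): [94]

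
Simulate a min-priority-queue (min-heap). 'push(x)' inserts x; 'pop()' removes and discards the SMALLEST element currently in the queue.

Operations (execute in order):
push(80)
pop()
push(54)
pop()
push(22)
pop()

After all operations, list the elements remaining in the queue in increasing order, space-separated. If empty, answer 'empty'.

Answer: empty

Derivation:
push(80): heap contents = [80]
pop() → 80: heap contents = []
push(54): heap contents = [54]
pop() → 54: heap contents = []
push(22): heap contents = [22]
pop() → 22: heap contents = []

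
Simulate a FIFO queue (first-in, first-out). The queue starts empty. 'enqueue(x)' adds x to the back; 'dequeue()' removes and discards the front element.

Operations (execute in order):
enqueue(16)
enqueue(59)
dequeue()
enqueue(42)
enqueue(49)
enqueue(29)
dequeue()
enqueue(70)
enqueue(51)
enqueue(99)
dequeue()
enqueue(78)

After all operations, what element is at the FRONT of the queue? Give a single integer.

enqueue(16): queue = [16]
enqueue(59): queue = [16, 59]
dequeue(): queue = [59]
enqueue(42): queue = [59, 42]
enqueue(49): queue = [59, 42, 49]
enqueue(29): queue = [59, 42, 49, 29]
dequeue(): queue = [42, 49, 29]
enqueue(70): queue = [42, 49, 29, 70]
enqueue(51): queue = [42, 49, 29, 70, 51]
enqueue(99): queue = [42, 49, 29, 70, 51, 99]
dequeue(): queue = [49, 29, 70, 51, 99]
enqueue(78): queue = [49, 29, 70, 51, 99, 78]

Answer: 49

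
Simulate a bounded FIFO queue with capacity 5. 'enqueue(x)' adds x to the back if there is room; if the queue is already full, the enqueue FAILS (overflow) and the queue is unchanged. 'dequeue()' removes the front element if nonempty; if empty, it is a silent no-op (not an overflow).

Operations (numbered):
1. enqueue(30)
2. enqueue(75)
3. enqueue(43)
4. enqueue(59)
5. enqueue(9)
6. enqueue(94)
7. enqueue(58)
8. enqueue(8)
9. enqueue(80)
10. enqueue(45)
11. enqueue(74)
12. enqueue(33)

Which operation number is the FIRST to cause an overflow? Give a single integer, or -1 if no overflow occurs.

1. enqueue(30): size=1
2. enqueue(75): size=2
3. enqueue(43): size=3
4. enqueue(59): size=4
5. enqueue(9): size=5
6. enqueue(94): size=5=cap → OVERFLOW (fail)
7. enqueue(58): size=5=cap → OVERFLOW (fail)
8. enqueue(8): size=5=cap → OVERFLOW (fail)
9. enqueue(80): size=5=cap → OVERFLOW (fail)
10. enqueue(45): size=5=cap → OVERFLOW (fail)
11. enqueue(74): size=5=cap → OVERFLOW (fail)
12. enqueue(33): size=5=cap → OVERFLOW (fail)

Answer: 6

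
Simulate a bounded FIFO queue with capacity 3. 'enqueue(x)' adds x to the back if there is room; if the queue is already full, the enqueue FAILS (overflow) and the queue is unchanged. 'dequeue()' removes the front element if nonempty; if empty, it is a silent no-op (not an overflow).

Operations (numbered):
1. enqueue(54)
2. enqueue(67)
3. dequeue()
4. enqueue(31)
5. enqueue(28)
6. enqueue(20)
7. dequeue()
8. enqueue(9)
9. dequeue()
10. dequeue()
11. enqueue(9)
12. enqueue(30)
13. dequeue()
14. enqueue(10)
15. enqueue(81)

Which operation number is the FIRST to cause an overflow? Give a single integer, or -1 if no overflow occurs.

1. enqueue(54): size=1
2. enqueue(67): size=2
3. dequeue(): size=1
4. enqueue(31): size=2
5. enqueue(28): size=3
6. enqueue(20): size=3=cap → OVERFLOW (fail)
7. dequeue(): size=2
8. enqueue(9): size=3
9. dequeue(): size=2
10. dequeue(): size=1
11. enqueue(9): size=2
12. enqueue(30): size=3
13. dequeue(): size=2
14. enqueue(10): size=3
15. enqueue(81): size=3=cap → OVERFLOW (fail)

Answer: 6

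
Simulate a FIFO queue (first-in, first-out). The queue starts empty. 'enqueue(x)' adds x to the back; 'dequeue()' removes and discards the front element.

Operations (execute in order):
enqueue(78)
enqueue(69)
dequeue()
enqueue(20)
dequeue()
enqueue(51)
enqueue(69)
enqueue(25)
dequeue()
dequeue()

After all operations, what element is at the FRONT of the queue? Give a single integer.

Answer: 69

Derivation:
enqueue(78): queue = [78]
enqueue(69): queue = [78, 69]
dequeue(): queue = [69]
enqueue(20): queue = [69, 20]
dequeue(): queue = [20]
enqueue(51): queue = [20, 51]
enqueue(69): queue = [20, 51, 69]
enqueue(25): queue = [20, 51, 69, 25]
dequeue(): queue = [51, 69, 25]
dequeue(): queue = [69, 25]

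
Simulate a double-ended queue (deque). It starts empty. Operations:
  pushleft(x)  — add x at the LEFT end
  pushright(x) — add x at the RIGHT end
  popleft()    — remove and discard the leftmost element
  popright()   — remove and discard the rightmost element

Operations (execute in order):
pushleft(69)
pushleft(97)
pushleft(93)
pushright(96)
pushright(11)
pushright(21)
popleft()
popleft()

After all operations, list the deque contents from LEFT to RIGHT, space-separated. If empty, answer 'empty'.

pushleft(69): [69]
pushleft(97): [97, 69]
pushleft(93): [93, 97, 69]
pushright(96): [93, 97, 69, 96]
pushright(11): [93, 97, 69, 96, 11]
pushright(21): [93, 97, 69, 96, 11, 21]
popleft(): [97, 69, 96, 11, 21]
popleft(): [69, 96, 11, 21]

Answer: 69 96 11 21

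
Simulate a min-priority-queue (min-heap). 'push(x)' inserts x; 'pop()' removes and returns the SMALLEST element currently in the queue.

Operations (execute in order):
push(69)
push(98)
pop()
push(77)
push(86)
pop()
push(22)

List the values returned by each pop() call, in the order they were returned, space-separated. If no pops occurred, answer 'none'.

push(69): heap contents = [69]
push(98): heap contents = [69, 98]
pop() → 69: heap contents = [98]
push(77): heap contents = [77, 98]
push(86): heap contents = [77, 86, 98]
pop() → 77: heap contents = [86, 98]
push(22): heap contents = [22, 86, 98]

Answer: 69 77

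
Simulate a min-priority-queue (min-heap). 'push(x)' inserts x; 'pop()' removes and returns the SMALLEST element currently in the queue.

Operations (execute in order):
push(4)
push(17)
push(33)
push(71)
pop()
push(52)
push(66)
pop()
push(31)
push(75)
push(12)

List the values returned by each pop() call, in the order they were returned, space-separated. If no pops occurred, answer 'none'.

Answer: 4 17

Derivation:
push(4): heap contents = [4]
push(17): heap contents = [4, 17]
push(33): heap contents = [4, 17, 33]
push(71): heap contents = [4, 17, 33, 71]
pop() → 4: heap contents = [17, 33, 71]
push(52): heap contents = [17, 33, 52, 71]
push(66): heap contents = [17, 33, 52, 66, 71]
pop() → 17: heap contents = [33, 52, 66, 71]
push(31): heap contents = [31, 33, 52, 66, 71]
push(75): heap contents = [31, 33, 52, 66, 71, 75]
push(12): heap contents = [12, 31, 33, 52, 66, 71, 75]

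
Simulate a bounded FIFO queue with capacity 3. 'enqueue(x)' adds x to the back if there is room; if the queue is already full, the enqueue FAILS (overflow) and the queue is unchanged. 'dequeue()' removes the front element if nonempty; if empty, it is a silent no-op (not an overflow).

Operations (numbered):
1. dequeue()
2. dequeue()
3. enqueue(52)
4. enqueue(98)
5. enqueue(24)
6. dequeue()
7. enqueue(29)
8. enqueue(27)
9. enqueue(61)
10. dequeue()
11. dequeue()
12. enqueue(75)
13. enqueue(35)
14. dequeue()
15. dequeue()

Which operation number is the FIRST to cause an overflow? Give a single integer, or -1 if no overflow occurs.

1. dequeue(): empty, no-op, size=0
2. dequeue(): empty, no-op, size=0
3. enqueue(52): size=1
4. enqueue(98): size=2
5. enqueue(24): size=3
6. dequeue(): size=2
7. enqueue(29): size=3
8. enqueue(27): size=3=cap → OVERFLOW (fail)
9. enqueue(61): size=3=cap → OVERFLOW (fail)
10. dequeue(): size=2
11. dequeue(): size=1
12. enqueue(75): size=2
13. enqueue(35): size=3
14. dequeue(): size=2
15. dequeue(): size=1

Answer: 8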